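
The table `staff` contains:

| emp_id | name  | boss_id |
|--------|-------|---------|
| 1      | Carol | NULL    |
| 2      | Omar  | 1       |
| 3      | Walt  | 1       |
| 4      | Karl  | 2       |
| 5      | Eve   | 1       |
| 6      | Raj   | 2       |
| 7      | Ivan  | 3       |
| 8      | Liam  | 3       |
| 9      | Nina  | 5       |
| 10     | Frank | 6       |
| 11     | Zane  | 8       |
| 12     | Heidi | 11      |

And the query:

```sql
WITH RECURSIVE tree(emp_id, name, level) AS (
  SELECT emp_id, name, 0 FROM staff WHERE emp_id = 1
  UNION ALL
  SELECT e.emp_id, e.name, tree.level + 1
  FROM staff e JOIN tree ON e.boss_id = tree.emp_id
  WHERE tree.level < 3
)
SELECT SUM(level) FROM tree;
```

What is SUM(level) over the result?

Base: emp_id=1 (Carol) at level 0.
Iteration 1: rows with boss_id in {1} -> Omar (id 2, level 1), Walt (id 3, level 1), Eve (id 5, level 1).
Iteration 2: rows with boss_id in {2,3,5} -> Karl (id 4, level 2), Raj (id 6, level 2), Ivan (id 7, level 2), Liam (id 8, level 2), Nina (id 9, level 2).
Iteration 3: rows with boss_id in {4,6,7,8,9} -> Frank (id 10, level 3), Zane (id 11, level 3).
Iteration 4: level < 3 fails for all current rows; recursion stops.
SUM(level) = 0 + 1 + 1 + 1 + 2 + 2 + 2 + 2 + 2 + 3 + 3 = 19.

19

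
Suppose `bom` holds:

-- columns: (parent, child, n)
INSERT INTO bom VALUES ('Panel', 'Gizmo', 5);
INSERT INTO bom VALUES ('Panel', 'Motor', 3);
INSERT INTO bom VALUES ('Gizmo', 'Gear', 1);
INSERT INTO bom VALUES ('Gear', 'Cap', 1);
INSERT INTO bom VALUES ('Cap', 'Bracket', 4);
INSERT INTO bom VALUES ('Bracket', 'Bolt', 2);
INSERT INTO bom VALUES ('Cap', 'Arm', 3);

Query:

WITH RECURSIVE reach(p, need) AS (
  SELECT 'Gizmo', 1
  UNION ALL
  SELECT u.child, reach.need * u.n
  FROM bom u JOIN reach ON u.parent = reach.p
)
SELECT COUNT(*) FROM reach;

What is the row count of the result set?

Base: (Gizmo, need=1).
Iteration 1: components of {Gizmo} -> Gear = 1*1 = 1.
Iteration 2: components of {Gear} -> Cap = 1*1 = 1.
Iteration 3: components of {Cap} -> Arm = 1*3 = 3, Bracket = 1*4 = 4.
Iteration 4: components of {Arm,Bracket} -> Bolt = 4*2 = 8.
Iteration 5: no further components; recursion stops.
Total rows emitted: 6.

6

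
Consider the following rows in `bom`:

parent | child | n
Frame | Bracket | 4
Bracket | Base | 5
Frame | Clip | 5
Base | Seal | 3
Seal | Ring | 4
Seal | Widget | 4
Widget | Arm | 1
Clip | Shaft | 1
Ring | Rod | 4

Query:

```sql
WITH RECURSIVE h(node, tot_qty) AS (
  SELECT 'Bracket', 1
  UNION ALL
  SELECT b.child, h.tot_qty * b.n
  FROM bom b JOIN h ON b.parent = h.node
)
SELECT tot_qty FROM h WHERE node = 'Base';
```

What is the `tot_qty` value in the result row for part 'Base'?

Base: (Bracket, tot_qty=1).
Iteration 1: components of {Bracket} -> Base = 1*5 = 5.
Iteration 2: components of {Base} -> Seal = 5*3 = 15.
Iteration 3: components of {Seal} -> Ring = 15*4 = 60, Widget = 15*4 = 60.
Iteration 4: components of {Ring,Widget} -> Arm = 60*1 = 60, Rod = 60*4 = 240.
Iteration 5: no further components; recursion stops.

5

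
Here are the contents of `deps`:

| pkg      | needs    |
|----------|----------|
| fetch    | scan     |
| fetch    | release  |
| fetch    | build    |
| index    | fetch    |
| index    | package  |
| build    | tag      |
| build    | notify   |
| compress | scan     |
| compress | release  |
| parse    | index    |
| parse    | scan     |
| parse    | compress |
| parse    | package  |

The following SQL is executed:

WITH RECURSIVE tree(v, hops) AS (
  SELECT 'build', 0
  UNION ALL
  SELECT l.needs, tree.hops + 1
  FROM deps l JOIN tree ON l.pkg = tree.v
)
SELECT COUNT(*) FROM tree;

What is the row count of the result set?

3

Base: (build, hops=0).
Iteration 1: edges from {build} -> (notify, hops=1), (tag, hops=1).
Iteration 2: no outgoing edges from {notify,tag}; recursion stops.
Total rows emitted: 3.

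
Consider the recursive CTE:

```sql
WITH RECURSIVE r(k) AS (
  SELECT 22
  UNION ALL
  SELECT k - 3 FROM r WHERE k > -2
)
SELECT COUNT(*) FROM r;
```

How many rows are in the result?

9

Base: k=22.
Iteration 1: 22 > -2 holds -> k = 22 - 3 = 19.
Iteration 2: 19 > -2 holds -> k = 19 - 3 = 16.
Iteration 3: 16 > -2 holds -> k = 16 - 3 = 13.
Iteration 4: 13 > -2 holds -> k = 13 - 3 = 10.
Iteration 5: 10 > -2 holds -> k = 10 - 3 = 7.
Iteration 6: 7 > -2 holds -> k = 7 - 3 = 4.
Iteration 7: 4 > -2 holds -> k = 4 - 3 = 1.
Iteration 8: 1 > -2 holds -> k = 1 - 3 = -2.
Iteration 9: -2 > -2 fails; recursion stops.
Total rows emitted: 9.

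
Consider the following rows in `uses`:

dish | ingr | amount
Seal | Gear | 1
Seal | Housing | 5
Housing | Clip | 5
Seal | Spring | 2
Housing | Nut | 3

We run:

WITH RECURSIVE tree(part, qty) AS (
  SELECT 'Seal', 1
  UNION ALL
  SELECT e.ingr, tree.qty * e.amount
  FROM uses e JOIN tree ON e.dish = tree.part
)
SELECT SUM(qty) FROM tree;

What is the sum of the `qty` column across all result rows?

49

Base: (Seal, qty=1).
Iteration 1: components of {Seal} -> Gear = 1*1 = 1, Housing = 1*5 = 5, Spring = 1*2 = 2.
Iteration 2: components of {Gear,Housing,Spring} -> Clip = 5*5 = 25, Nut = 5*3 = 15.
Iteration 3: no further components; recursion stops.
SUM(qty) = 1 + 2 + 5 + 1 + 25 + 15 = 49.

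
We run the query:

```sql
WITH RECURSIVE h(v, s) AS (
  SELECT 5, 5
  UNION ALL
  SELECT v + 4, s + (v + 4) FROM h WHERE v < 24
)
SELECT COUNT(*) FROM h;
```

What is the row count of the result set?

6

Base: v=5, s=5.
Iteration 1: 5 < 24 holds -> v = 5 + 4 = 9, s = 5 + 9 = 14.
Iteration 2: 9 < 24 holds -> v = 9 + 4 = 13, s = 14 + 13 = 27.
Iteration 3: 13 < 24 holds -> v = 13 + 4 = 17, s = 27 + 17 = 44.
Iteration 4: 17 < 24 holds -> v = 17 + 4 = 21, s = 44 + 21 = 65.
Iteration 5: 21 < 24 holds -> v = 21 + 4 = 25, s = 65 + 25 = 90.
Iteration 6: 25 < 24 fails; recursion stops.
Total rows emitted: 6.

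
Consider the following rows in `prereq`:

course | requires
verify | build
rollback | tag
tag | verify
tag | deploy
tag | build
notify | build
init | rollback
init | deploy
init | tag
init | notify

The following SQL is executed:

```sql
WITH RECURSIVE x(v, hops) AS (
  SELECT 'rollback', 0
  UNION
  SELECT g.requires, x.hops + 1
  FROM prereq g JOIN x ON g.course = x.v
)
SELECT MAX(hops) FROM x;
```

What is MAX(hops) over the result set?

3

Base: (rollback, hops=0).
Iteration 1: edges from {rollback} -> (tag, hops=1).
Iteration 2: edges from {tag} -> (build, hops=2), (deploy, hops=2), (verify, hops=2).
Iteration 3: edges from {build,deploy,verify} -> (build, hops=3).
Iteration 4: no outgoing edges from {build}; recursion stops.
hops values: 0, 1, 2, 2, 2, 3; the maximum is 3.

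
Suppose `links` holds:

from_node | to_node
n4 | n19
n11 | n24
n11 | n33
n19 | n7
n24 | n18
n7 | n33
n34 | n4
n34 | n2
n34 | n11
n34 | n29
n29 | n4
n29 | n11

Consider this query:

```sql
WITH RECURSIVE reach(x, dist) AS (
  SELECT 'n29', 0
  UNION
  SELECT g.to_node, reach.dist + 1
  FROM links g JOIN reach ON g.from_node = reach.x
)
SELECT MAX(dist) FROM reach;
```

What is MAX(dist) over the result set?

Base: (n29, dist=0).
Iteration 1: edges from {n29} -> (n11, dist=1), (n4, dist=1).
Iteration 2: edges from {n11,n4} -> (n19, dist=2), (n24, dist=2), (n33, dist=2).
Iteration 3: edges from {n19,n24,n33} -> (n18, dist=3), (n7, dist=3).
Iteration 4: edges from {n18,n7} -> (n33, dist=4).
Iteration 5: no outgoing edges from {n33}; recursion stops.
dist values: 0, 1, 1, 2, 2, 2, 3, 3, 4; the maximum is 4.

4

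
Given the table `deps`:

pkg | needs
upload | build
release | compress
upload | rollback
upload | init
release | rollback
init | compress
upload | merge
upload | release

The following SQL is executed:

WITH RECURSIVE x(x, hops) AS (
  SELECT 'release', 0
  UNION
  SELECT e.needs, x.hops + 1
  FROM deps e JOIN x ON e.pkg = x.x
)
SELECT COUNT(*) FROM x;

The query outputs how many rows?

3

Base: (release, hops=0).
Iteration 1: edges from {release} -> (compress, hops=1), (rollback, hops=1).
Iteration 2: no outgoing edges from {compress,rollback}; recursion stops.
Total rows emitted: 3.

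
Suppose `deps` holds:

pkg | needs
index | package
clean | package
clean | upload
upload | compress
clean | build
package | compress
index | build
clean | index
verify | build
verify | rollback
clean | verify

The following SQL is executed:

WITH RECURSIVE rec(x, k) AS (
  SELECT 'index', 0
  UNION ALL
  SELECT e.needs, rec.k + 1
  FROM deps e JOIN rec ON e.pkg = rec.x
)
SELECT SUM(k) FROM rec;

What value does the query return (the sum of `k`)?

4

Base: (index, k=0).
Iteration 1: edges from {index} -> (build, k=1), (package, k=1).
Iteration 2: edges from {build,package} -> (compress, k=2).
Iteration 3: no outgoing edges from {compress}; recursion stops.
SUM(k) = 0 + 1 + 1 + 2 = 4.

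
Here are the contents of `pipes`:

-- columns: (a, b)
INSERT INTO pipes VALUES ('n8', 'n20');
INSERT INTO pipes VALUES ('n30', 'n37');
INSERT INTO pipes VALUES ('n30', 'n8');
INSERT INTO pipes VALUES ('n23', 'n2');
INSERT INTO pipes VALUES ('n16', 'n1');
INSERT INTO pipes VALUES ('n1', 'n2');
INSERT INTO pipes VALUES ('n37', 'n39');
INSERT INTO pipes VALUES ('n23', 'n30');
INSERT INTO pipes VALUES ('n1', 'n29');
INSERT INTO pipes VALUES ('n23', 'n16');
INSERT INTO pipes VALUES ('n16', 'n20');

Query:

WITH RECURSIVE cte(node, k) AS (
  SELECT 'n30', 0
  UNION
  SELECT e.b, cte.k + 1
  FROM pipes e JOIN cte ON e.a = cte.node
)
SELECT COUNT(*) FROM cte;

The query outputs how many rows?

Base: (n30, k=0).
Iteration 1: edges from {n30} -> (n37, k=1), (n8, k=1).
Iteration 2: edges from {n37,n8} -> (n20, k=2), (n39, k=2).
Iteration 3: no outgoing edges from {n20,n39}; recursion stops.
Total rows emitted: 5.

5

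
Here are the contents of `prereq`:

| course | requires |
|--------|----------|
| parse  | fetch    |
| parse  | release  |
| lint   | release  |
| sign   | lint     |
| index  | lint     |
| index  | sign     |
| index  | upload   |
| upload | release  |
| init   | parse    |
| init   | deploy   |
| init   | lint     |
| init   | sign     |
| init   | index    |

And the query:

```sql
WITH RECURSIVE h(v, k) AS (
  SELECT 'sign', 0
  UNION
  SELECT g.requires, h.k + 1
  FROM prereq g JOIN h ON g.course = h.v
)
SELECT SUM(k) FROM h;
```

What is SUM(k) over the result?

3

Base: (sign, k=0).
Iteration 1: edges from {sign} -> (lint, k=1).
Iteration 2: edges from {lint} -> (release, k=2).
Iteration 3: no outgoing edges from {release}; recursion stops.
SUM(k) = 0 + 1 + 2 = 3.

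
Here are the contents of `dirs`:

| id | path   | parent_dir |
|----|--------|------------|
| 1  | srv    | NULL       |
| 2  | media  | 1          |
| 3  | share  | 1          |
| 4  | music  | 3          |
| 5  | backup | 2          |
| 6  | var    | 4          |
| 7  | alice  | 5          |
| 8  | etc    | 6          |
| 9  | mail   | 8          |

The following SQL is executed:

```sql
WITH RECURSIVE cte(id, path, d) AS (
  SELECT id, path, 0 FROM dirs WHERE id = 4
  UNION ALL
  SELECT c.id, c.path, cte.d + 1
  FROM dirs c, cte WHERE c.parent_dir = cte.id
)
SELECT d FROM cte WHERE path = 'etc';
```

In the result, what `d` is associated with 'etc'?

2

Base: id=4 (music) at d 0.
Iteration 1: rows with parent_dir in {4} -> var (id 6, d 1).
Iteration 2: rows with parent_dir in {6} -> etc (id 8, d 2).
Iteration 3: rows with parent_dir in {8} -> mail (id 9, d 3).
Iteration 4: no rows with parent_dir in {9}; recursion stops.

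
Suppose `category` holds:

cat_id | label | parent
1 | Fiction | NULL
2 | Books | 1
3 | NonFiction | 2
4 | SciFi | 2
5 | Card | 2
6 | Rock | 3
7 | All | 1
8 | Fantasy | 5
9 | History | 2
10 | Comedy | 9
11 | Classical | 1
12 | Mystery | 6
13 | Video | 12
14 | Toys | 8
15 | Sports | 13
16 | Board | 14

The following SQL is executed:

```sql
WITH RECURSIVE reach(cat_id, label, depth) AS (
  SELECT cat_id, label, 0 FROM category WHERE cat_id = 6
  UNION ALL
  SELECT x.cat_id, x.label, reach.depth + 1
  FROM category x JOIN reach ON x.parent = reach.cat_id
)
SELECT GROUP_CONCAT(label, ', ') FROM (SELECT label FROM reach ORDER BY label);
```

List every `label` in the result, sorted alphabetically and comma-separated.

Mystery, Rock, Sports, Video

Base: cat_id=6 (Rock) at depth 0.
Iteration 1: rows with parent in {6} -> Mystery (id 12, depth 1).
Iteration 2: rows with parent in {12} -> Video (id 13, depth 2).
Iteration 3: rows with parent in {13} -> Sports (id 15, depth 3).
Iteration 4: no rows with parent in {15}; recursion stops.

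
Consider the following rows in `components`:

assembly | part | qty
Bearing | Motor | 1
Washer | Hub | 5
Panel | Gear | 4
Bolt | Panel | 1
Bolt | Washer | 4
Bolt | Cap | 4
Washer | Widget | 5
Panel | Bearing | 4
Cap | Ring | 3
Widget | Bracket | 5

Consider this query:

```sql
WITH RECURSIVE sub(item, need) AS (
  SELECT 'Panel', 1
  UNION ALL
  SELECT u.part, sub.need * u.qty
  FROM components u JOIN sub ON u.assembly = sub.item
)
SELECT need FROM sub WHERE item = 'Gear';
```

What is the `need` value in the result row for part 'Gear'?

4

Base: (Panel, need=1).
Iteration 1: components of {Panel} -> Bearing = 1*4 = 4, Gear = 1*4 = 4.
Iteration 2: components of {Bearing,Gear} -> Motor = 4*1 = 4.
Iteration 3: no further components; recursion stops.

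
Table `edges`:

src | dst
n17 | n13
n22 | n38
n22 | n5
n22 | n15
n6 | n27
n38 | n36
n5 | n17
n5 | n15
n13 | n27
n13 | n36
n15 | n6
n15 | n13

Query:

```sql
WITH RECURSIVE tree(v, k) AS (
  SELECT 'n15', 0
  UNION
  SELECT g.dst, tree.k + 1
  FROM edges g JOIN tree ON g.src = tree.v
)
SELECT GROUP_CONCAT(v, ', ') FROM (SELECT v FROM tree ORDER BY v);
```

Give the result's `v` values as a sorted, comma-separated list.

n13, n15, n27, n36, n6

Base: (n15, k=0).
Iteration 1: edges from {n15} -> (n13, k=1), (n6, k=1).
Iteration 2: edges from {n13,n6} -> (n27, k=2), (n36, k=2). [UNION drops 1 duplicate row(s)]
Iteration 3: no outgoing edges from {n27,n36}; recursion stops.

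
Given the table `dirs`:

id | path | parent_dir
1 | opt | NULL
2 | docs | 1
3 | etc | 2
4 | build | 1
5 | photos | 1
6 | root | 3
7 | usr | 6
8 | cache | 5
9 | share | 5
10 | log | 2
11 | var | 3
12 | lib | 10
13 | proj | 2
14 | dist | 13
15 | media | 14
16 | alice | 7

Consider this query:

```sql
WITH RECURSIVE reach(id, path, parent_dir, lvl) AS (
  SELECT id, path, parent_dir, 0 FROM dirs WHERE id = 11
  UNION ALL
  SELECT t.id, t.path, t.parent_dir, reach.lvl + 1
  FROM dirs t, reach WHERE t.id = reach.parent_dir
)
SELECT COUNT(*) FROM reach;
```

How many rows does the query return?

4

Base: id=11 (var), parent_dir=3, lvl 0.
Iteration 1: join on id=3 -> etc (id 3, parent_dir=2, lvl 1).
Iteration 2: join on id=2 -> docs (id 2, parent_dir=1, lvl 2).
Iteration 3: join on id=1 -> opt (id 1, parent_dir=NULL, lvl 3).
Iteration 4: parent_dir is NULL; no match; recursion stops.
Total rows emitted: 4.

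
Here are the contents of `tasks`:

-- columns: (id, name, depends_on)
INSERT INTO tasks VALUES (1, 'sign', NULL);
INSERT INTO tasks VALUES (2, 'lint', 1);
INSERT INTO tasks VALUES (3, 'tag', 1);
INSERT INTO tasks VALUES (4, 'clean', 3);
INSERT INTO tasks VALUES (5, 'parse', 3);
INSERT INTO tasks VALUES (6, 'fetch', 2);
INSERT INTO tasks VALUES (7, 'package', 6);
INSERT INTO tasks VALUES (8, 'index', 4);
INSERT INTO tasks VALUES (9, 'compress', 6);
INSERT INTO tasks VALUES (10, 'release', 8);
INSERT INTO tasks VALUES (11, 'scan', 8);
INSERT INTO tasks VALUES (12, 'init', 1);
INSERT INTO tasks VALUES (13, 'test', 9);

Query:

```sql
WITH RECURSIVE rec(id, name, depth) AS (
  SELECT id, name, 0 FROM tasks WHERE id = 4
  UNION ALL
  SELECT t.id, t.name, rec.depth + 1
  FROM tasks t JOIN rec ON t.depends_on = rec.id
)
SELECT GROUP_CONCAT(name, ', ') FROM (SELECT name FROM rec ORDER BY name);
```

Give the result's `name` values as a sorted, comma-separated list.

Base: id=4 (clean) at depth 0.
Iteration 1: rows with depends_on in {4} -> index (id 8, depth 1).
Iteration 2: rows with depends_on in {8} -> release (id 10, depth 2), scan (id 11, depth 2).
Iteration 3: no rows with depends_on in {10,11}; recursion stops.

clean, index, release, scan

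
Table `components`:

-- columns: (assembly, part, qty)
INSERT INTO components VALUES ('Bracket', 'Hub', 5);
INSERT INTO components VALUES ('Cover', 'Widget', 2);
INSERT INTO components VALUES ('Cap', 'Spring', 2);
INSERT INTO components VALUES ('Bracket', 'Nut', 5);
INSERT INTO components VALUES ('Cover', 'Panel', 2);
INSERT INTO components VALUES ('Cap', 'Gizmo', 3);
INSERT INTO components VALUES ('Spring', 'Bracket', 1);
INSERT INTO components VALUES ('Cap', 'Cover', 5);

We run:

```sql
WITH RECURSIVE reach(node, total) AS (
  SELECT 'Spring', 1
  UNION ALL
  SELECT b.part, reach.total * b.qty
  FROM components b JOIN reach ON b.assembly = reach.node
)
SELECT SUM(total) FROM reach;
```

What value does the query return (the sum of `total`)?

Base: (Spring, total=1).
Iteration 1: components of {Spring} -> Bracket = 1*1 = 1.
Iteration 2: components of {Bracket} -> Hub = 1*5 = 5, Nut = 1*5 = 5.
Iteration 3: no further components; recursion stops.
SUM(total) = 1 + 1 + 5 + 5 = 12.

12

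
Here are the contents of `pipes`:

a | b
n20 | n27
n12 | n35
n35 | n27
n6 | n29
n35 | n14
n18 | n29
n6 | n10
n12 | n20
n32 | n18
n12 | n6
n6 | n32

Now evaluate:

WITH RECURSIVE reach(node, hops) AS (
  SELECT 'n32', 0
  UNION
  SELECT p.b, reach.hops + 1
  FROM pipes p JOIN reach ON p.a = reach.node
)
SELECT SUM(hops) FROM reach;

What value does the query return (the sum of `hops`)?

3

Base: (n32, hops=0).
Iteration 1: edges from {n32} -> (n18, hops=1).
Iteration 2: edges from {n18} -> (n29, hops=2).
Iteration 3: no outgoing edges from {n29}; recursion stops.
SUM(hops) = 0 + 1 + 2 = 3.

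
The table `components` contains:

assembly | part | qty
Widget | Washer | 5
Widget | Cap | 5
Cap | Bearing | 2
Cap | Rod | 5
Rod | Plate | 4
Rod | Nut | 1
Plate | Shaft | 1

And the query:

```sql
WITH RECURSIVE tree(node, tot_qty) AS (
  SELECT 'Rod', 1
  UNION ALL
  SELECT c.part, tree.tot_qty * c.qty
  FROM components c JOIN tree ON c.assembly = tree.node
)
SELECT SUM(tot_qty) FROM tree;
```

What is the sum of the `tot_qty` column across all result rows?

10

Base: (Rod, tot_qty=1).
Iteration 1: components of {Rod} -> Nut = 1*1 = 1, Plate = 1*4 = 4.
Iteration 2: components of {Nut,Plate} -> Shaft = 4*1 = 4.
Iteration 3: no further components; recursion stops.
SUM(tot_qty) = 1 + 4 + 1 + 4 = 10.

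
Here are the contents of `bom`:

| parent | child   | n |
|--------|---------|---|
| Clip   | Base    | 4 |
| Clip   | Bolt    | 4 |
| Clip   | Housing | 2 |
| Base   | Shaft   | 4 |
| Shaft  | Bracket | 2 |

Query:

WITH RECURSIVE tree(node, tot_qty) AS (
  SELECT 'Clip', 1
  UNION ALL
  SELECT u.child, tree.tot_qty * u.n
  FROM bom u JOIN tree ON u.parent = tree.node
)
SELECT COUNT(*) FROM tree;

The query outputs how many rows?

6

Base: (Clip, tot_qty=1).
Iteration 1: components of {Clip} -> Base = 1*4 = 4, Bolt = 1*4 = 4, Housing = 1*2 = 2.
Iteration 2: components of {Base,Bolt,Housing} -> Shaft = 4*4 = 16.
Iteration 3: components of {Shaft} -> Bracket = 16*2 = 32.
Iteration 4: no further components; recursion stops.
Total rows emitted: 6.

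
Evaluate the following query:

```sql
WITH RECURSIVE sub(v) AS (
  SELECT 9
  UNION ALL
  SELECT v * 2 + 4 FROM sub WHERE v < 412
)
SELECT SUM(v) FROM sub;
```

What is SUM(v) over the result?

795

Base: v=9.
Iteration 1: 9 < 412 holds -> v = 9 * 2 + 4 = 22.
Iteration 2: 22 < 412 holds -> v = 22 * 2 + 4 = 48.
Iteration 3: 48 < 412 holds -> v = 48 * 2 + 4 = 100.
Iteration 4: 100 < 412 holds -> v = 100 * 2 + 4 = 204.
Iteration 5: 204 < 412 holds -> v = 204 * 2 + 4 = 412.
Iteration 6: 412 < 412 fails; recursion stops.
SUM(v) = 9 + 22 + 48 + 100 + 204 + 412 = 795.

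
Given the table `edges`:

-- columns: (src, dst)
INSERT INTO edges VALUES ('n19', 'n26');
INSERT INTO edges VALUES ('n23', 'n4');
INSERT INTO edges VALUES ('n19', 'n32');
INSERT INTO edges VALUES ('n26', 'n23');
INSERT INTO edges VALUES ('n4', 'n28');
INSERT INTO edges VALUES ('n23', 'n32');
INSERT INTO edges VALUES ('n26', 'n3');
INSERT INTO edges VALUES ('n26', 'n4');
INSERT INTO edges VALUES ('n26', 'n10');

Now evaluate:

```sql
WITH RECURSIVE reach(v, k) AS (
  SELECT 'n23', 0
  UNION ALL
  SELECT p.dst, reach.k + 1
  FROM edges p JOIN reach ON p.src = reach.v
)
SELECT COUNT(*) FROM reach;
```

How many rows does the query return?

4

Base: (n23, k=0).
Iteration 1: edges from {n23} -> (n32, k=1), (n4, k=1).
Iteration 2: edges from {n32,n4} -> (n28, k=2).
Iteration 3: no outgoing edges from {n28}; recursion stops.
Total rows emitted: 4.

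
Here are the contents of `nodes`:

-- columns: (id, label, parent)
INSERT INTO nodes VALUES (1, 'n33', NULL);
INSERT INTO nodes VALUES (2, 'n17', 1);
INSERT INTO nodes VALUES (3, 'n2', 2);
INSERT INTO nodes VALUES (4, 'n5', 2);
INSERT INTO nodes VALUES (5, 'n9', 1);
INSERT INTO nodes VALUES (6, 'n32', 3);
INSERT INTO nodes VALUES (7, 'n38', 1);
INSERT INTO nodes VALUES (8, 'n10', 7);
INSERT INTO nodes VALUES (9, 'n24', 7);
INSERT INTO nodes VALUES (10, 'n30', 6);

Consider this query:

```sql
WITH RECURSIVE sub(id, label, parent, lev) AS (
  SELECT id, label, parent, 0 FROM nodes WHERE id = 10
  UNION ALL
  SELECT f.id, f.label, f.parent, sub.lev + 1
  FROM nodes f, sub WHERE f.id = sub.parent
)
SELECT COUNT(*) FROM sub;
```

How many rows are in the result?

5

Base: id=10 (n30), parent=6, lev 0.
Iteration 1: join on id=6 -> n32 (id 6, parent=3, lev 1).
Iteration 2: join on id=3 -> n2 (id 3, parent=2, lev 2).
Iteration 3: join on id=2 -> n17 (id 2, parent=1, lev 3).
Iteration 4: join on id=1 -> n33 (id 1, parent=NULL, lev 4).
Iteration 5: parent is NULL; no match; recursion stops.
Total rows emitted: 5.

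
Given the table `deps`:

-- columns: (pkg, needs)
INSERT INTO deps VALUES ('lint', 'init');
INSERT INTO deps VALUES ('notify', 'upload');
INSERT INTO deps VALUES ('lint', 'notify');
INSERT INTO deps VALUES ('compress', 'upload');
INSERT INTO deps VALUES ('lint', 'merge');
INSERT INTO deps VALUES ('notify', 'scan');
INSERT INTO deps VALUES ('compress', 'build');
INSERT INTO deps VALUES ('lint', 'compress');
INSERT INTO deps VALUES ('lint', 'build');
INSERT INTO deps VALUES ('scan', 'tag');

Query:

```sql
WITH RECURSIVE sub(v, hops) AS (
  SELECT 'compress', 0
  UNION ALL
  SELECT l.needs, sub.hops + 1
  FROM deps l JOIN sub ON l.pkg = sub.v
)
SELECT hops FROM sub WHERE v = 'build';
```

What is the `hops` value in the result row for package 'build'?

Base: (compress, hops=0).
Iteration 1: edges from {compress} -> (build, hops=1), (upload, hops=1).
Iteration 2: no outgoing edges from {build,upload}; recursion stops.

1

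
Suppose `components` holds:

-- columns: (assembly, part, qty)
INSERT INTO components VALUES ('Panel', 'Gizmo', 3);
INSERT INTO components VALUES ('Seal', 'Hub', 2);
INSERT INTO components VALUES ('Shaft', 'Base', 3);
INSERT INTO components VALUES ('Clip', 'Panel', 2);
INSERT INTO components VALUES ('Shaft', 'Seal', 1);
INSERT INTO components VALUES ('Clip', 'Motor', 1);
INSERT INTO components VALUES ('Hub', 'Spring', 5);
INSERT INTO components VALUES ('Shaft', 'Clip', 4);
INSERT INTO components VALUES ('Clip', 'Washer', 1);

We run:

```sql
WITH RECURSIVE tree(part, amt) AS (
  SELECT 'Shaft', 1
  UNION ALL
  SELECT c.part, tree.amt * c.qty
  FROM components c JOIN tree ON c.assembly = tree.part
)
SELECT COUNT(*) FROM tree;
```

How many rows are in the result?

Base: (Shaft, amt=1).
Iteration 1: components of {Shaft} -> Base = 1*3 = 3, Clip = 1*4 = 4, Seal = 1*1 = 1.
Iteration 2: components of {Base,Clip,Seal} -> Hub = 1*2 = 2, Motor = 4*1 = 4, Panel = 4*2 = 8, Washer = 4*1 = 4.
Iteration 3: components of {Hub,Motor,Panel,Washer} -> Gizmo = 8*3 = 24, Spring = 2*5 = 10.
Iteration 4: no further components; recursion stops.
Total rows emitted: 10.

10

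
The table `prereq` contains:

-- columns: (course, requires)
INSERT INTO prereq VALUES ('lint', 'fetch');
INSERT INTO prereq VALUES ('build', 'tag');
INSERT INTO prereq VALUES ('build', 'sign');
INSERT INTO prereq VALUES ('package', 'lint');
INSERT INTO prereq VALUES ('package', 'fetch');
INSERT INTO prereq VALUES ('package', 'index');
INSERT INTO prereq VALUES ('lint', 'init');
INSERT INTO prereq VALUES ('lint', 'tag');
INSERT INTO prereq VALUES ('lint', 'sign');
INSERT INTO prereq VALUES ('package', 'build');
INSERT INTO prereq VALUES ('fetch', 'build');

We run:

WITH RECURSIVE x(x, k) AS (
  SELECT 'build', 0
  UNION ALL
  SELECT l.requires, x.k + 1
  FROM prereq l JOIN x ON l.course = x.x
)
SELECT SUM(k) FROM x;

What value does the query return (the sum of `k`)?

2

Base: (build, k=0).
Iteration 1: edges from {build} -> (sign, k=1), (tag, k=1).
Iteration 2: no outgoing edges from {sign,tag}; recursion stops.
SUM(k) = 0 + 1 + 1 = 2.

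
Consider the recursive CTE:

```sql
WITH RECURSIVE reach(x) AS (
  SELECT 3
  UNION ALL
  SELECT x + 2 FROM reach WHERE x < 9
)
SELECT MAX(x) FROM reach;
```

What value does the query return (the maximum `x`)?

9

Base: x=3.
Iteration 1: 3 < 9 holds -> x = 3 + 2 = 5.
Iteration 2: 5 < 9 holds -> x = 5 + 2 = 7.
Iteration 3: 7 < 9 holds -> x = 7 + 2 = 9.
Iteration 4: 9 < 9 fails; recursion stops.
x values: 3, 5, 7, 9; the maximum is 9.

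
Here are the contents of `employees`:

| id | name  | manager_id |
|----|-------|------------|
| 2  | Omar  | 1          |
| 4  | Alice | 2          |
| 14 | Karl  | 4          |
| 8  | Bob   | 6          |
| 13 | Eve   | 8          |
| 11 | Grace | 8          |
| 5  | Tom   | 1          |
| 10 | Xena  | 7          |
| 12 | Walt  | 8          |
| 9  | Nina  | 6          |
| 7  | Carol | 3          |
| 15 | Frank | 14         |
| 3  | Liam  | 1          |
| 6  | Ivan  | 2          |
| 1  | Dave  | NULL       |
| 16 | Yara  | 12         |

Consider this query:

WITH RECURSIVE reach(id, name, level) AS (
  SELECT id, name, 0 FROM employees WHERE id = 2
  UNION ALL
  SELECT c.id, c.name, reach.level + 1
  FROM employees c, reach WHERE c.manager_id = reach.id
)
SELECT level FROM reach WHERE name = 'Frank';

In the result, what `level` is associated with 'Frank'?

Base: id=2 (Omar) at level 0.
Iteration 1: rows with manager_id in {2} -> Alice (id 4, level 1), Ivan (id 6, level 1).
Iteration 2: rows with manager_id in {4,6} -> Bob (id 8, level 2), Nina (id 9, level 2), Karl (id 14, level 2).
Iteration 3: rows with manager_id in {8,9,14} -> Grace (id 11, level 3), Walt (id 12, level 3), Eve (id 13, level 3), Frank (id 15, level 3).
Iteration 4: rows with manager_id in {11,12,13,15} -> Yara (id 16, level 4).
Iteration 5: no rows with manager_id in {16}; recursion stops.

3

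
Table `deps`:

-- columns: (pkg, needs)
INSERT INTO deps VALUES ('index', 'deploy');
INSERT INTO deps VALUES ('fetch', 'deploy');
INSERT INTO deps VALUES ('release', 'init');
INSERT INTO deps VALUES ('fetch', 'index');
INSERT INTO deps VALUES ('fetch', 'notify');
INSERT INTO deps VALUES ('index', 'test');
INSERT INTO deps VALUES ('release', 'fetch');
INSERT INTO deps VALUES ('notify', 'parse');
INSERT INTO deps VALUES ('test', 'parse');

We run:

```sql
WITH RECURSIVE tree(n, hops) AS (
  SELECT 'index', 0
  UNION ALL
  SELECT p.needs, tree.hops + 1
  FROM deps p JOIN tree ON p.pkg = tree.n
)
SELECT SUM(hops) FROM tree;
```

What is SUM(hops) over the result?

Base: (index, hops=0).
Iteration 1: edges from {index} -> (deploy, hops=1), (test, hops=1).
Iteration 2: edges from {deploy,test} -> (parse, hops=2).
Iteration 3: no outgoing edges from {parse}; recursion stops.
SUM(hops) = 0 + 1 + 1 + 2 = 4.

4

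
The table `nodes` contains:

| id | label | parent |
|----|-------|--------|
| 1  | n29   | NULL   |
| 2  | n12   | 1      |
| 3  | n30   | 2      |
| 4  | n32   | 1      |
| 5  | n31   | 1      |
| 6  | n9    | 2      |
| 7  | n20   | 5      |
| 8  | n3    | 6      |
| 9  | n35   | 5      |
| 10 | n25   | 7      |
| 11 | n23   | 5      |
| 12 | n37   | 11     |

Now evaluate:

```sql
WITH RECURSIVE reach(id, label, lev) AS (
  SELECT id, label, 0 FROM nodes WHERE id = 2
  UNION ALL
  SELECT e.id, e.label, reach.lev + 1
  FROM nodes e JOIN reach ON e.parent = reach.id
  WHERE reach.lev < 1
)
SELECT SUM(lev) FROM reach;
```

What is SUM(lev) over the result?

Base: id=2 (n12) at lev 0.
Iteration 1: rows with parent in {2} -> n30 (id 3, lev 1), n9 (id 6, lev 1).
Iteration 2: lev < 1 fails for all current rows; recursion stops.
SUM(lev) = 0 + 1 + 1 = 2.

2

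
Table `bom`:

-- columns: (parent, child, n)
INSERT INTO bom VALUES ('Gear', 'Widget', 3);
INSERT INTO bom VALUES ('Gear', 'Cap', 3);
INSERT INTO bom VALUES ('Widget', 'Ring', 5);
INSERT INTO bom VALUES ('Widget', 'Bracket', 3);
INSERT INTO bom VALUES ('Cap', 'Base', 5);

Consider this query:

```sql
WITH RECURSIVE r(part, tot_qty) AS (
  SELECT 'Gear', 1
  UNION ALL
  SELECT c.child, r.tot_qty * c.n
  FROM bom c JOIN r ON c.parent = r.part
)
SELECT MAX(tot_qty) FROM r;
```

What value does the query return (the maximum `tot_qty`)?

15

Base: (Gear, tot_qty=1).
Iteration 1: components of {Gear} -> Cap = 1*3 = 3, Widget = 1*3 = 3.
Iteration 2: components of {Cap,Widget} -> Base = 3*5 = 15, Bracket = 3*3 = 9, Ring = 3*5 = 15.
Iteration 3: no further components; recursion stops.
tot_qty values: 1, 3, 3, 15, 9, 15; the maximum is 15.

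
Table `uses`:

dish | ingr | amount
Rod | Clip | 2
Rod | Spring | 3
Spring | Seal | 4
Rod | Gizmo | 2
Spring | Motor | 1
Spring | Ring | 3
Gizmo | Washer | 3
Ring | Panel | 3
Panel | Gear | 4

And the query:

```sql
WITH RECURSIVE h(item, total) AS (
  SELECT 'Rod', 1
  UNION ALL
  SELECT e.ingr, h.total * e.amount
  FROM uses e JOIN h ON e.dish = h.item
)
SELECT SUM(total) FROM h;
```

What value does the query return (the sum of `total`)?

Base: (Rod, total=1).
Iteration 1: components of {Rod} -> Clip = 1*2 = 2, Gizmo = 1*2 = 2, Spring = 1*3 = 3.
Iteration 2: components of {Clip,Gizmo,Spring} -> Motor = 3*1 = 3, Ring = 3*3 = 9, Seal = 3*4 = 12, Washer = 2*3 = 6.
Iteration 3: components of {Motor,Ring,Seal,Washer} -> Panel = 9*3 = 27.
Iteration 4: components of {Panel} -> Gear = 27*4 = 108.
Iteration 5: no further components; recursion stops.
SUM(total) = 1 + 2 + 3 + 2 + 12 + 3 + 9 + 6 + 27 + 108 = 173.

173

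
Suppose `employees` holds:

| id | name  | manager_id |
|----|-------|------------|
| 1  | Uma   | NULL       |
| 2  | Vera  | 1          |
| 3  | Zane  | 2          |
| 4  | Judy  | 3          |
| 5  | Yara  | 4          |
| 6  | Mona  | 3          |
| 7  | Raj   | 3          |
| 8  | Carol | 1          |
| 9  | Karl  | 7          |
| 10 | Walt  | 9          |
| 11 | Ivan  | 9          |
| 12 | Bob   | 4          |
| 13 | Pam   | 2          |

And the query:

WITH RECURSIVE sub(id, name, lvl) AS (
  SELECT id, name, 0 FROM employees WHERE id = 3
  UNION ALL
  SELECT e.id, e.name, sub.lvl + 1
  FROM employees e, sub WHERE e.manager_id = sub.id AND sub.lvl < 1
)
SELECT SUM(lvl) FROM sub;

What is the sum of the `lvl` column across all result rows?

3

Base: id=3 (Zane) at lvl 0.
Iteration 1: rows with manager_id in {3} -> Judy (id 4, lvl 1), Mona (id 6, lvl 1), Raj (id 7, lvl 1).
Iteration 2: lvl < 1 fails for all current rows; recursion stops.
SUM(lvl) = 0 + 1 + 1 + 1 = 3.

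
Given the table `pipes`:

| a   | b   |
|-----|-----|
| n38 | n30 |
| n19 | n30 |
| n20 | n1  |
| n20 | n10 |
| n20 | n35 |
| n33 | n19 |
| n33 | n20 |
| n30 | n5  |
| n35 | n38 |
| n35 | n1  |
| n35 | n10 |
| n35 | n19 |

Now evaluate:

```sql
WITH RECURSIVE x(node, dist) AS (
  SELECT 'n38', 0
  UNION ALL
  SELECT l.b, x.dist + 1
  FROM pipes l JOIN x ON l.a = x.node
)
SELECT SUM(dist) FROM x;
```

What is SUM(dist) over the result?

Base: (n38, dist=0).
Iteration 1: edges from {n38} -> (n30, dist=1).
Iteration 2: edges from {n30} -> (n5, dist=2).
Iteration 3: no outgoing edges from {n5}; recursion stops.
SUM(dist) = 0 + 1 + 2 = 3.

3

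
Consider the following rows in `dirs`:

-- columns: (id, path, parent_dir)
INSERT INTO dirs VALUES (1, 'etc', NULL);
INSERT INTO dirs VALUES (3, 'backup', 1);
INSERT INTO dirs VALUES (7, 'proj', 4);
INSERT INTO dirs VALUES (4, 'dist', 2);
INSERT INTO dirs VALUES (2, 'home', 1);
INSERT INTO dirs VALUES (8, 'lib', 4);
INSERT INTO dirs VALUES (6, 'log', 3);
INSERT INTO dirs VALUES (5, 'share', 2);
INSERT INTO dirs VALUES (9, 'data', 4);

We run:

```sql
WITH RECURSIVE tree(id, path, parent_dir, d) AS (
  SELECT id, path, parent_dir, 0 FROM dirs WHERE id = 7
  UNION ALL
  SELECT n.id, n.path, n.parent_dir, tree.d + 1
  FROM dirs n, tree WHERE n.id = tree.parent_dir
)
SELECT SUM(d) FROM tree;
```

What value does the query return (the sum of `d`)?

Base: id=7 (proj), parent_dir=4, d 0.
Iteration 1: join on id=4 -> dist (id 4, parent_dir=2, d 1).
Iteration 2: join on id=2 -> home (id 2, parent_dir=1, d 2).
Iteration 3: join on id=1 -> etc (id 1, parent_dir=NULL, d 3).
Iteration 4: parent_dir is NULL; no match; recursion stops.
SUM(d) = 0 + 1 + 2 + 3 = 6.

6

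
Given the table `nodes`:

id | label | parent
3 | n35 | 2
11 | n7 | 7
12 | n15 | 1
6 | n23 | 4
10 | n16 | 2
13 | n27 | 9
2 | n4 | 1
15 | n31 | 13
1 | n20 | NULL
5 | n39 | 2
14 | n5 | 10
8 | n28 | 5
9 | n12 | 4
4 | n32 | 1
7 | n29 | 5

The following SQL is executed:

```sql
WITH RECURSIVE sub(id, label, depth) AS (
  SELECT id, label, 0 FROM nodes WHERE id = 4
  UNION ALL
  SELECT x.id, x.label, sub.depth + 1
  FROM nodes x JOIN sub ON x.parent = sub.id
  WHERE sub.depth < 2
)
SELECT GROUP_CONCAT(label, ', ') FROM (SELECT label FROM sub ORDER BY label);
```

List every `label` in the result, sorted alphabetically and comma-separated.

n12, n23, n27, n32

Base: id=4 (n32) at depth 0.
Iteration 1: rows with parent in {4} -> n23 (id 6, depth 1), n12 (id 9, depth 1).
Iteration 2: rows with parent in {6,9} -> n27 (id 13, depth 2).
Iteration 3: depth < 2 fails for all current rows; recursion stops.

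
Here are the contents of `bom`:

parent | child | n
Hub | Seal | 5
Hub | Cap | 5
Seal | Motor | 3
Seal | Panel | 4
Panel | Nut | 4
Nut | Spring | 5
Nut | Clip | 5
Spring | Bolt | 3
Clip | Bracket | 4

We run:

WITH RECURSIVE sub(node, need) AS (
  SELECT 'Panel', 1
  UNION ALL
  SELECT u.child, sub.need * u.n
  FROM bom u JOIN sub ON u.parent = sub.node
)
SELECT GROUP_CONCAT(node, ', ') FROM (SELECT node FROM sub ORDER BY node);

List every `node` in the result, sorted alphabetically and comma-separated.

Base: (Panel, need=1).
Iteration 1: components of {Panel} -> Nut = 1*4 = 4.
Iteration 2: components of {Nut} -> Clip = 4*5 = 20, Spring = 4*5 = 20.
Iteration 3: components of {Clip,Spring} -> Bolt = 20*3 = 60, Bracket = 20*4 = 80.
Iteration 4: no further components; recursion stops.

Bolt, Bracket, Clip, Nut, Panel, Spring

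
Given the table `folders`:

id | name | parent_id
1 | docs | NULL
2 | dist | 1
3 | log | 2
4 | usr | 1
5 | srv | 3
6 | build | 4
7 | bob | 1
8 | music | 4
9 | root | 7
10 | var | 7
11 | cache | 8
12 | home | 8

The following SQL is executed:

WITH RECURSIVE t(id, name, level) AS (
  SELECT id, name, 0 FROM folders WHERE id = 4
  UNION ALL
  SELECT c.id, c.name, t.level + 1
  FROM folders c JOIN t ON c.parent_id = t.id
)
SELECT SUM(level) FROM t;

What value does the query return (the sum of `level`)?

6

Base: id=4 (usr) at level 0.
Iteration 1: rows with parent_id in {4} -> build (id 6, level 1), music (id 8, level 1).
Iteration 2: rows with parent_id in {6,8} -> cache (id 11, level 2), home (id 12, level 2).
Iteration 3: no rows with parent_id in {11,12}; recursion stops.
SUM(level) = 0 + 1 + 1 + 2 + 2 = 6.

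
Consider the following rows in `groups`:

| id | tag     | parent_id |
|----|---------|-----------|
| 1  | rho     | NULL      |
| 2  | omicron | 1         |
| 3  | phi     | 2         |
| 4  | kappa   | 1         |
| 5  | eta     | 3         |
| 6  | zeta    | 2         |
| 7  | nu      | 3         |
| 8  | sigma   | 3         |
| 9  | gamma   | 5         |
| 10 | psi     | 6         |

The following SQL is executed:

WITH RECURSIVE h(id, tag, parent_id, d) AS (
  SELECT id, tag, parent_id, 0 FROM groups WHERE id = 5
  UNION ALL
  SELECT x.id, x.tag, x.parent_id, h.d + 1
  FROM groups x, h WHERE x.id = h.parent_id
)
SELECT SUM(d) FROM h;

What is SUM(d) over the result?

6

Base: id=5 (eta), parent_id=3, d 0.
Iteration 1: join on id=3 -> phi (id 3, parent_id=2, d 1).
Iteration 2: join on id=2 -> omicron (id 2, parent_id=1, d 2).
Iteration 3: join on id=1 -> rho (id 1, parent_id=NULL, d 3).
Iteration 4: parent_id is NULL; no match; recursion stops.
SUM(d) = 0 + 1 + 2 + 3 = 6.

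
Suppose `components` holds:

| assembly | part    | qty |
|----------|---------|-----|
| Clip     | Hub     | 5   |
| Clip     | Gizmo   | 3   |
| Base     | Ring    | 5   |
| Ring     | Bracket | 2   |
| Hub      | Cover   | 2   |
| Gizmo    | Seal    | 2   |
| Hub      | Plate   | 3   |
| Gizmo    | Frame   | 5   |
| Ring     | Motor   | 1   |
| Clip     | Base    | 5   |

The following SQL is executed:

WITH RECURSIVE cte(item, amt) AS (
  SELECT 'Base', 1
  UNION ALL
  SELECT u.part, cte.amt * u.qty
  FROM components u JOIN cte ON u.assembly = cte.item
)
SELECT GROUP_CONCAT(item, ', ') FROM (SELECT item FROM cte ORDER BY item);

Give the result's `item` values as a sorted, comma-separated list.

Base: (Base, amt=1).
Iteration 1: components of {Base} -> Ring = 1*5 = 5.
Iteration 2: components of {Ring} -> Bracket = 5*2 = 10, Motor = 5*1 = 5.
Iteration 3: no further components; recursion stops.

Base, Bracket, Motor, Ring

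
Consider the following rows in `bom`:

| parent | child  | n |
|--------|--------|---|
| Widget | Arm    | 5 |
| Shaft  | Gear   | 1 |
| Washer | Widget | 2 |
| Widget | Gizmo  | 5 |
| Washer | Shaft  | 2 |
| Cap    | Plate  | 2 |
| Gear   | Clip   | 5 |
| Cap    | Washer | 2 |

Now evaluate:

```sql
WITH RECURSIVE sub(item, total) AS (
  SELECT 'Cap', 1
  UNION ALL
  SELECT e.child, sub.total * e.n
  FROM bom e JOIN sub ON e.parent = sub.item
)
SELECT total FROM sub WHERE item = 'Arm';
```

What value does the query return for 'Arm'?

20

Base: (Cap, total=1).
Iteration 1: components of {Cap} -> Plate = 1*2 = 2, Washer = 1*2 = 2.
Iteration 2: components of {Plate,Washer} -> Shaft = 2*2 = 4, Widget = 2*2 = 4.
Iteration 3: components of {Shaft,Widget} -> Arm = 4*5 = 20, Gear = 4*1 = 4, Gizmo = 4*5 = 20.
Iteration 4: components of {Arm,Gear,Gizmo} -> Clip = 4*5 = 20.
Iteration 5: no further components; recursion stops.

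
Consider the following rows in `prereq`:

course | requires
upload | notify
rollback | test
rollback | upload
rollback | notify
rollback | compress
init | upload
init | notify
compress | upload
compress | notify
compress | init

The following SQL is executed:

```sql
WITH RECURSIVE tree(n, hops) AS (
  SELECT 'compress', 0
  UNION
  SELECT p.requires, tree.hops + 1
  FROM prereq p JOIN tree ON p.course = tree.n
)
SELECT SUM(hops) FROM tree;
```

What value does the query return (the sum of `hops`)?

Base: (compress, hops=0).
Iteration 1: edges from {compress} -> (init, hops=1), (notify, hops=1), (upload, hops=1).
Iteration 2: edges from {init,notify,upload} -> (notify, hops=2), (upload, hops=2). [UNION drops 1 duplicate row(s)]
Iteration 3: edges from {notify,upload} -> (notify, hops=3).
Iteration 4: no outgoing edges from {notify}; recursion stops.
SUM(hops) = 0 + 1 + 1 + 1 + 2 + 2 + 3 = 10.

10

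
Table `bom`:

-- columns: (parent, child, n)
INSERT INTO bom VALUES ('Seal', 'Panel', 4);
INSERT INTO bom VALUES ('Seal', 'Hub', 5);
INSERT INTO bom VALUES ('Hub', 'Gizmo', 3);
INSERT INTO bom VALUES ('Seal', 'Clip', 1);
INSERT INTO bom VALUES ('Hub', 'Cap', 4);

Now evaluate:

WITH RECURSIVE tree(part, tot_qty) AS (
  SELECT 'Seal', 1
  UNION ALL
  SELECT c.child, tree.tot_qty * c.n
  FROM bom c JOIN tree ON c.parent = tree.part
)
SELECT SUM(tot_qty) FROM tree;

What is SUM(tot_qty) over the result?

46

Base: (Seal, tot_qty=1).
Iteration 1: components of {Seal} -> Clip = 1*1 = 1, Hub = 1*5 = 5, Panel = 1*4 = 4.
Iteration 2: components of {Clip,Hub,Panel} -> Cap = 5*4 = 20, Gizmo = 5*3 = 15.
Iteration 3: no further components; recursion stops.
SUM(tot_qty) = 1 + 4 + 1 + 5 + 15 + 20 = 46.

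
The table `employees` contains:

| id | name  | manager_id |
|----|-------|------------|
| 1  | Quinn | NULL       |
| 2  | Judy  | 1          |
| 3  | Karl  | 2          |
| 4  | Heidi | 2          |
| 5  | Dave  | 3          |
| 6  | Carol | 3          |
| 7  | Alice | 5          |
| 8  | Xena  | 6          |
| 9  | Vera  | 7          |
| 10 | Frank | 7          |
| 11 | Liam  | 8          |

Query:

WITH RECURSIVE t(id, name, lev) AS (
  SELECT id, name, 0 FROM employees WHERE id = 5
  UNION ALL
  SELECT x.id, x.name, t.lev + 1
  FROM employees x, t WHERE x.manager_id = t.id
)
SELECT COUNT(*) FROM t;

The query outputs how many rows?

Base: id=5 (Dave) at lev 0.
Iteration 1: rows with manager_id in {5} -> Alice (id 7, lev 1).
Iteration 2: rows with manager_id in {7} -> Vera (id 9, lev 2), Frank (id 10, lev 2).
Iteration 3: no rows with manager_id in {9,10}; recursion stops.
Total rows emitted: 4.

4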